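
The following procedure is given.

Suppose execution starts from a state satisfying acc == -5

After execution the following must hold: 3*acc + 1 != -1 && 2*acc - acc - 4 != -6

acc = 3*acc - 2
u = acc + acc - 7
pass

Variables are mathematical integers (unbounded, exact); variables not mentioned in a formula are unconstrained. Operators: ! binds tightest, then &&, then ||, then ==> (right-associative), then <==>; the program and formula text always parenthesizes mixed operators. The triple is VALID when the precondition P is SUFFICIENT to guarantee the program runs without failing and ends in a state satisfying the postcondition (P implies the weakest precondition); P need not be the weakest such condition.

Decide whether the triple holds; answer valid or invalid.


Working backward. After the program, the postcondition 3*acc + 1 != -1 && 2*acc - acc - 4 != -6 must hold; in canonical form it is 3*acc != -2 && acc != -2.
Before skip: 3*acc != -2 && acc != -2
Before u := acc + acc - 7: 3*acc != -2 && acc != -2
Before acc := 3*acc - 2: 9*acc != 4 && 3*acc != 0
The weakest precondition is 9*acc != 4 && 3*acc != 0.
Check whether acc == -5 implies it.
Every state satisfying the precondition satisfies the weakest precondition: the implication holds.
Answer: valid


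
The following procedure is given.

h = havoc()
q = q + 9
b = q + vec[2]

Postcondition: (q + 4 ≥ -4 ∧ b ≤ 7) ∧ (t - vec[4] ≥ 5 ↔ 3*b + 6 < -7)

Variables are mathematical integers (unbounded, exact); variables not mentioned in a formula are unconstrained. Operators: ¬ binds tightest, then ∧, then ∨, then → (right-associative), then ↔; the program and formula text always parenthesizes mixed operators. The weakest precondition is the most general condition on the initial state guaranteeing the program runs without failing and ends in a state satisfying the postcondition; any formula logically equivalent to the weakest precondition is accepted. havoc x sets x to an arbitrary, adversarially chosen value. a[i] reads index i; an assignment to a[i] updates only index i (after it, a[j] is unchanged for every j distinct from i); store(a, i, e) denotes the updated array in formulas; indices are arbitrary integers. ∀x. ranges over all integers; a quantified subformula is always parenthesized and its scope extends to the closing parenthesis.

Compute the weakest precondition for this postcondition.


Working backward. After the program, the postcondition (q + 4 ≥ -4 ∧ b ≤ 7) ∧ (t - vec[4] ≥ 5 ↔ 3*b + 6 < -7) must hold; in canonical form it is q ≥ -8 ∧ b ≤ 7 ∧ (t ≥ vec[4] + 5 ↔ 3*b < -13).
Before b := q + vec[2]: q ≥ -8 ∧ vec[2] + q ≤ 7 ∧ (t ≥ vec[4] + 5 ↔ 3*vec[2] + 3*q < -13)
Before q := q + 9: q ≥ -17 ∧ vec[2] + q ≤ -2 ∧ (t ≥ vec[4] + 5 ↔ 3*vec[2] + 3*q < -40)
Before havoc h: q ≥ -17 ∧ vec[2] + q ≤ -2 ∧ (t ≥ vec[4] + 5 ↔ 3*vec[2] + 3*q < -40)
Answer: WP = q ≥ -17 ∧ vec[2] + q ≤ -2 ∧ (t ≥ vec[4] + 5 ↔ 3*vec[2] + 3*q < -40)


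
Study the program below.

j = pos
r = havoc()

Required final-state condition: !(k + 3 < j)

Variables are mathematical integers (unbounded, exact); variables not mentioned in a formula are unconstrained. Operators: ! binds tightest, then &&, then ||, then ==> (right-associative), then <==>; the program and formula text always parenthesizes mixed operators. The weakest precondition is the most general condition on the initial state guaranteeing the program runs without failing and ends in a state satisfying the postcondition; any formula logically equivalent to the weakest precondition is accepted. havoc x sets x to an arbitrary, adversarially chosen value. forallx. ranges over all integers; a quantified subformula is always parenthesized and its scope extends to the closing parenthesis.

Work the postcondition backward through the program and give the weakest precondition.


Working backward. After the program, the postcondition !(k + 3 < j) must hold; in canonical form it is !(k < j - 3).
Before havoc r: !(k < j - 3)
Before j := pos: !(k < pos - 3)
Answer: WP = !(k < pos - 3)


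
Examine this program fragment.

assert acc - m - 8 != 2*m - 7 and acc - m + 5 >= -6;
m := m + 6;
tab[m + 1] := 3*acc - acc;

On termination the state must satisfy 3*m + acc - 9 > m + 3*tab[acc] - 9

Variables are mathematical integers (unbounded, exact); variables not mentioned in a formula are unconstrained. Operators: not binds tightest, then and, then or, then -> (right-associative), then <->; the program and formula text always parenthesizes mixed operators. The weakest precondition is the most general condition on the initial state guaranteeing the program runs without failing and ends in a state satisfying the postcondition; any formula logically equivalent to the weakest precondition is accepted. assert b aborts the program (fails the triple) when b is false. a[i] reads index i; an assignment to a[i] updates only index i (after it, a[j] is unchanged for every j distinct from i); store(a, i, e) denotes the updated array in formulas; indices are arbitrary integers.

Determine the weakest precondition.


Working backward. After the program, the postcondition 3*m + acc - 9 > m + 3*tab[acc] - 9 must hold; in canonical form it is acc + 2*m > 3*tab[acc].
Before tab[m + 1] := 3*acc - acc: acc + 2*m > 3*store(tab, m + 1, 2*acc)[acc]
Before m := m + 6: acc + 2*m > 3*store(tab, m + 7, 2*acc)[acc] - 12
Before assert acc - m - 8 != 2*m - 7 and acc - m + 5 >= -6: acc != 3*m + 1 and acc >= m - 11 and acc + 2*m > 3*store(tab, m + 7, 2*acc)[acc] - 12
Answer: WP = acc != 3*m + 1 and acc >= m - 11 and acc + 2*m > 3*store(tab, m + 7, 2*acc)[acc] - 12


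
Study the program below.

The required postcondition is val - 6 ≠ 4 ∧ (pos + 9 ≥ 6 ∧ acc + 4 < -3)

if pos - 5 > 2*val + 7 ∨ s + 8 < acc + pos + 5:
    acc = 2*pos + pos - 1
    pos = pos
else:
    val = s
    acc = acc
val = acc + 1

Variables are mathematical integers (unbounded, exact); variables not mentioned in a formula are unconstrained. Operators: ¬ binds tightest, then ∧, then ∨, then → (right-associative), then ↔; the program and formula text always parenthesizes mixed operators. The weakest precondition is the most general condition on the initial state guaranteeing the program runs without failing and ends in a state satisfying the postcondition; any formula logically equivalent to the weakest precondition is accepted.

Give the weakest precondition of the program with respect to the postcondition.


Working backward. After the program, the postcondition val - 6 ≠ 4 ∧ (pos + 9 ≥ 6 ∧ acc + 4 < -3) must hold; in canonical form it is val ≠ 10 ∧ pos ≥ -3 ∧ acc < -7.
Before val := acc + 1: acc ≠ 9 ∧ pos ≥ -3 ∧ acc < -7
Then branch requires 3*pos ≠ 10 ∧ pos ≥ -3 ∧ 3*pos < -6; else branch requires acc ≠ 9 ∧ pos ≥ -3 ∧ acc < -7.
Before the if: ((pos > 2*val + 12 ∨ s < acc + pos - 3) → (3*pos ≠ 10 ∧ pos ≥ -3 ∧ 3*pos < -6)) ∧ ((¬(pos > 2*val + 12 ∨ s < acc + pos - 3)) → (acc ≠ 9 ∧ pos ≥ -3 ∧ acc < -7))
Answer: WP = ((pos > 2*val + 12 ∨ s < acc + pos - 3) → (3*pos ≠ 10 ∧ pos ≥ -3 ∧ 3*pos < -6)) ∧ ((¬(pos > 2*val + 12 ∨ s < acc + pos - 3)) → (acc ≠ 9 ∧ pos ≥ -3 ∧ acc < -7))


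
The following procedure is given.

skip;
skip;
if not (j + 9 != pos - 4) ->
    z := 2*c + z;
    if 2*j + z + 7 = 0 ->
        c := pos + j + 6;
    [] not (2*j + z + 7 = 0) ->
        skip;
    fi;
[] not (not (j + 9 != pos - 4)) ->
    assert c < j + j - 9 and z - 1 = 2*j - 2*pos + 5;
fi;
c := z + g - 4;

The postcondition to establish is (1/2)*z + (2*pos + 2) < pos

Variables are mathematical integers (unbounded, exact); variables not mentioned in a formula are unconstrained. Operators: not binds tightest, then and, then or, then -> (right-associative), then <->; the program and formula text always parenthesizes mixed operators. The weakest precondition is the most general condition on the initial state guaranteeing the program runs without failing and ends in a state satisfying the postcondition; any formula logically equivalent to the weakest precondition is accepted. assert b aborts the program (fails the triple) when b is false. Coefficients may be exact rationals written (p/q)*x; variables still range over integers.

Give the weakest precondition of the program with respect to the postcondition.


Working backward. After the program, the postcondition (1/2)*z + (2*pos + 2) < pos must hold; in canonical form it is pos + (1/2)*z < -2.
Before c := z + g - 4: pos + (1/2)*z < -2
Then branch requires (2*c + 2*j + z = -7 -> c + pos + (1/2)*z < -2) and ((not (2*c + 2*j + z = -7)) -> c + pos + (1/2)*z < -2); else branch requires c < 2*j - 9 and 2*pos + z = 2*j + 6 and pos + (1/2)*z < -2.
Before the if: ((not (j != pos - 13)) -> ((2*c + 2*j + z = -7 -> c + pos + (1/2)*z < -2) and ((not (2*c + 2*j + z = -7)) -> c + pos + (1/2)*z < -2))) and (j != pos - 13 -> (c < 2*j - 9 and 2*pos + z = 2*j + 6 and pos + (1/2)*z < -2))
Before skip: ((not (j != pos - 13)) -> ((2*c + 2*j + z = -7 -> c + pos + (1/2)*z < -2) and ((not (2*c + 2*j + z = -7)) -> c + pos + (1/2)*z < -2))) and (j != pos - 13 -> (c < 2*j - 9 and 2*pos + z = 2*j + 6 and pos + (1/2)*z < -2))
Before skip: ((not (j != pos - 13)) -> ((2*c + 2*j + z = -7 -> c + pos + (1/2)*z < -2) and ((not (2*c + 2*j + z = -7)) -> c + pos + (1/2)*z < -2))) and (j != pos - 13 -> (c < 2*j - 9 and 2*pos + z = 2*j + 6 and pos + (1/2)*z < -2))
Answer: WP = ((not (j != pos - 13)) -> ((2*c + 2*j + z = -7 -> c + pos + (1/2)*z < -2) and ((not (2*c + 2*j + z = -7)) -> c + pos + (1/2)*z < -2))) and (j != pos - 13 -> (c < 2*j - 9 and 2*pos + z = 2*j + 6 and pos + (1/2)*z < -2))


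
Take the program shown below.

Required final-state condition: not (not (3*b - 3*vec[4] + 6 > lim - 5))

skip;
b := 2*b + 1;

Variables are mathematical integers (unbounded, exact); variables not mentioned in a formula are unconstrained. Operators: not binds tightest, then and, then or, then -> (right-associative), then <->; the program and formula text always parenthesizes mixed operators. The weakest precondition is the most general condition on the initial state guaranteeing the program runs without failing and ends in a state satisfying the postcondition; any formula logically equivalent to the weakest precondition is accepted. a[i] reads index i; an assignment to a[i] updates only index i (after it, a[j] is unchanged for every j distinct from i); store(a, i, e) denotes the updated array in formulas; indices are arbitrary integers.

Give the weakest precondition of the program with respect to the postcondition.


Working backward. After the program, the postcondition not (not (3*b - 3*vec[4] + 6 > lim - 5)) must hold; in canonical form it is 3*b > 3*vec[4] + lim - 11.
Before b := 2*b + 1: 6*b > 3*vec[4] + lim - 14
Before skip: 6*b > 3*vec[4] + lim - 14
Answer: WP = 6*b > 3*vec[4] + lim - 14


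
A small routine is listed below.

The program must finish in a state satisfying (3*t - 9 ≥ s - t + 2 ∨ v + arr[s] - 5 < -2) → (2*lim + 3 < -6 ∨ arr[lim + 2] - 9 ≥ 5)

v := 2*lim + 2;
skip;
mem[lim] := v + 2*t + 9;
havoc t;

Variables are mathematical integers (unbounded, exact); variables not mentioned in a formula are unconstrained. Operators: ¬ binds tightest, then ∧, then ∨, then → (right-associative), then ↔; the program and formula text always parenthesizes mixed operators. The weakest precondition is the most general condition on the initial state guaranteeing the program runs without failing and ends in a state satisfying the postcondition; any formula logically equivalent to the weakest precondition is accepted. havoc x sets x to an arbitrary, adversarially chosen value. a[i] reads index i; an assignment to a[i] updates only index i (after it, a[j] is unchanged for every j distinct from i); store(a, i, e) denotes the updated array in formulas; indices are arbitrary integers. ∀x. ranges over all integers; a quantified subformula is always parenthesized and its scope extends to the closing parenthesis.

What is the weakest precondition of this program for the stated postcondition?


Working backward. After the program, the postcondition (3*t - 9 ≥ s - t + 2 ∨ v + arr[s] - 5 < -2) → (2*lim + 3 < -6 ∨ arr[lim + 2] - 9 ≥ 5) must hold; in canonical form it is (4*t ≥ s + 11 ∨ arr[s] + v < 3) → (2*lim < -9 ∨ arr[lim + 2] ≥ 14).
Before havoc t: ∀t_1. ((4*t_1 ≥ s + 11 ∨ arr[s] + v < 3) → (2*lim < -9 ∨ arr[lim + 2] ≥ 14))
Before mem[lim] := v + 2*t + 9: ∀t_1. ((4*t_1 ≥ s + 11 ∨ arr[s] + v < 3) → (2*lim < -9 ∨ arr[lim + 2] ≥ 14))
Before skip: ∀t_1. ((4*t_1 ≥ s + 11 ∨ arr[s] + v < 3) → (2*lim < -9 ∨ arr[lim + 2] ≥ 14))
Before v := 2*lim + 2: ∀t_1. ((4*t_1 ≥ s + 11 ∨ arr[s] + 2*lim < 1) → (2*lim < -9 ∨ arr[lim + 2] ≥ 14))
Answer: WP = ∀t_1. ((4*t_1 ≥ s + 11 ∨ arr[s] + 2*lim < 1) → (2*lim < -9 ∨ arr[lim + 2] ≥ 14))


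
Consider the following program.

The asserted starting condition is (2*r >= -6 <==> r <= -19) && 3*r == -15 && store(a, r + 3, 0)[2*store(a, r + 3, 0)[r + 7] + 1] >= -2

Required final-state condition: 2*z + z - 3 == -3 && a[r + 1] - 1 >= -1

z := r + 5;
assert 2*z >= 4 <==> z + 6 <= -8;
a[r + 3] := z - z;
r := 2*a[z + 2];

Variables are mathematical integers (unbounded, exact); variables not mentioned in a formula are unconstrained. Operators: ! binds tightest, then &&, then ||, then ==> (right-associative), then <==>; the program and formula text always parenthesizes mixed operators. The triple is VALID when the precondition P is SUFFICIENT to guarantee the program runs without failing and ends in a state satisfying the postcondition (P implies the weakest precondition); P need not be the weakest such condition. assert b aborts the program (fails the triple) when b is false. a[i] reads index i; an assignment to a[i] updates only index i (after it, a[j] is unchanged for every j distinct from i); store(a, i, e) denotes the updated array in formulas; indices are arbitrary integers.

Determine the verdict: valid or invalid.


Working backward. After the program, the postcondition 2*z + z - 3 == -3 && a[r + 1] - 1 >= -1 must hold; in canonical form it is 3*z == 0 && a[r + 1] >= 0.
Before r := 2*a[z + 2]: 3*z == 0 && a[2*a[z + 2] + 1] >= 0
Before a[r + 3] := z - z: 3*z == 0 && store(a, r + 3, 0)[2*store(a, r + 3, 0)[z + 2] + 1] >= 0
Before assert 2*z >= 4 <==> z + 6 <= -8: (2*z >= 4 <==> z <= -14) && 3*z == 0 && store(a, r + 3, 0)[2*store(a, r + 3, 0)[z + 2] + 1] >= 0
Before z := r + 5: (2*r >= -6 <==> r <= -19) && 3*r == -15 && store(a, r + 3, 0)[2*store(a, r + 3, 0)[r + 7] + 1] >= 0
The weakest precondition is (2*r >= -6 <==> r <= -19) && 3*r == -15 && store(a, r + 3, 0)[2*store(a, r + 3, 0)[r + 7] + 1] >= 0.
Check whether (2*r >= -6 <==> r <= -19) && 3*r == -15 && store(a, r + 3, 0)[2*store(a, r + 3, 0)[r + 7] + 1] >= -2 implies it.
Countermodel: at the initial state a = {[-30433] = -1, [-2] = 3, [2] = -15217, elsewhere 3}, r = -5, the precondition holds but the weakest precondition fails.
Answer: invalid


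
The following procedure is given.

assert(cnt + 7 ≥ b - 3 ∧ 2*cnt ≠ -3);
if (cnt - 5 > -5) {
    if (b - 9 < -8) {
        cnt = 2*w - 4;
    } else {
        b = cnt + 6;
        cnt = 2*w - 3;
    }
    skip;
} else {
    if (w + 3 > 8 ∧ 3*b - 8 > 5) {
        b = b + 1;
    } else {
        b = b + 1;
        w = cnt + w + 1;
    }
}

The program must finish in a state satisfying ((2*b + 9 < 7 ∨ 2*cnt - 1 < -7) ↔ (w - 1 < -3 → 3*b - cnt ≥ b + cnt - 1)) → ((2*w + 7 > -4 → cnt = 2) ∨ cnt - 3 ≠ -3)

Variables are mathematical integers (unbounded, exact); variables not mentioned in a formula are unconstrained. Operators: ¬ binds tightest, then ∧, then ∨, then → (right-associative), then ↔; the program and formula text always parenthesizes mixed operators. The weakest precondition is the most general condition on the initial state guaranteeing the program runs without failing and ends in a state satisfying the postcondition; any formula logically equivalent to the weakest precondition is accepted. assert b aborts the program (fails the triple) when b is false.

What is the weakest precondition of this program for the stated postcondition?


Working backward. After the program, the postcondition ((2*b + 9 < 7 ∨ 2*cnt - 1 < -7) ↔ (w - 1 < -3 → 3*b - cnt ≥ b + cnt - 1)) → ((2*w + 7 > -4 → cnt = 2) ∨ cnt - 3 ≠ -3) must hold; in canonical form it is ((2*b < -2 ∨ 2*cnt < -6) ↔ (w < -2 → 2*b ≥ 2*cnt - 1)) → ((2*w > -11 → cnt = 2) ∨ cnt ≠ 0).
Then branch requires (b < 1 → (((2*b < -2 ∨ 4*w < 2) ↔ (w < -2 → 2*b ≥ 4*w - 9)) → ((2*w > -11 → 2*w = 6) ∨ 2*w ≠ 4))) ∧ ((¬(b < 1)) → (((2*cnt < -14 ∨ 4*w < 0) ↔ (w < -2 → 2*cnt ≥ 4*w - 19)) → ((2*w > -11 → 2*w = 5) ∨ 2*w ≠ 3))); else branch requires ((w > 5 ∧ 3*b > 13) → (((2*b < -4 ∨ 2*cnt < -6) ↔ (w < -2 → 2*b ≥ 2*cnt - 3)) → ((2*w > -11 → cnt = 2) ∨ cnt ≠ 0))) ∧ ((¬(w > 5 ∧ 3*b > 13)) → (((2*b < -4 ∨ 2*cnt < -6) ↔ (cnt + w < -3 → 2*b ≥ 2*cnt - 3)) → ((2*cnt + 2*w > -13 → cnt = 2) ∨ cnt ≠ 0))).
Before the if: (cnt > 0 → ((b < 1 → (((2*b < -2 ∨ 4*w < 2) ↔ (w < -2 → 2*b ≥ 4*w - 9)) → ((2*w > -11 → 2*w = 6) ∨ 2*w ≠ 4))) ∧ ((¬(b < 1)) → (((2*cnt < -14 ∨ 4*w < 0) ↔ (w < -2 → 2*cnt ≥ 4*w - 19)) → ((2*w > -11 → 2*w = 5) ∨ 2*w ≠ 3))))) ∧ ((¬(cnt > 0)) → (((w > 5 ∧ 3*b > 13) → (((2*b < -4 ∨ 2*cnt < -6) ↔ (w < -2 → 2*b ≥ 2*cnt - 3)) → ((2*w > -11 → cnt = 2) ∨ cnt ≠ 0))) ∧ ((¬(w > 5 ∧ 3*b > 13)) → (((2*b < -4 ∨ 2*cnt < -6) ↔ (cnt + w < -3 → 2*b ≥ 2*cnt - 3)) → ((2*cnt + 2*w > -13 → cnt = 2) ∨ cnt ≠ 0)))))
Before assert cnt + 7 ≥ b - 3 ∧ 2*cnt ≠ -3: cnt ≥ b - 10 ∧ 2*cnt ≠ -3 ∧ (cnt > 0 → ((b < 1 → (((2*b < -2 ∨ 4*w < 2) ↔ (w < -2 → 2*b ≥ 4*w - 9)) → ((2*w > -11 → 2*w = 6) ∨ 2*w ≠ 4))) ∧ ((¬(b < 1)) → (((2*cnt < -14 ∨ 4*w < 0) ↔ (w < -2 → 2*cnt ≥ 4*w - 19)) → ((2*w > -11 → 2*w = 5) ∨ 2*w ≠ 3))))) ∧ ((¬(cnt > 0)) → (((w > 5 ∧ 3*b > 13) → (((2*b < -4 ∨ 2*cnt < -6) ↔ (w < -2 → 2*b ≥ 2*cnt - 3)) → ((2*w > -11 → cnt = 2) ∨ cnt ≠ 0))) ∧ ((¬(w > 5 ∧ 3*b > 13)) → (((2*b < -4 ∨ 2*cnt < -6) ↔ (cnt + w < -3 → 2*b ≥ 2*cnt - 3)) → ((2*cnt + 2*w > -13 → cnt = 2) ∨ cnt ≠ 0)))))
Answer: WP = cnt ≥ b - 10 ∧ 2*cnt ≠ -3 ∧ (cnt > 0 → ((b < 1 → (((2*b < -2 ∨ 4*w < 2) ↔ (w < -2 → 2*b ≥ 4*w - 9)) → ((2*w > -11 → 2*w = 6) ∨ 2*w ≠ 4))) ∧ ((¬(b < 1)) → (((2*cnt < -14 ∨ 4*w < 0) ↔ (w < -2 → 2*cnt ≥ 4*w - 19)) → ((2*w > -11 → 2*w = 5) ∨ 2*w ≠ 3))))) ∧ ((¬(cnt > 0)) → (((w > 5 ∧ 3*b > 13) → (((2*b < -4 ∨ 2*cnt < -6) ↔ (w < -2 → 2*b ≥ 2*cnt - 3)) → ((2*w > -11 → cnt = 2) ∨ cnt ≠ 0))) ∧ ((¬(w > 5 ∧ 3*b > 13)) → (((2*b < -4 ∨ 2*cnt < -6) ↔ (cnt + w < -3 → 2*b ≥ 2*cnt - 3)) → ((2*cnt + 2*w > -13 → cnt = 2) ∨ cnt ≠ 0)))))


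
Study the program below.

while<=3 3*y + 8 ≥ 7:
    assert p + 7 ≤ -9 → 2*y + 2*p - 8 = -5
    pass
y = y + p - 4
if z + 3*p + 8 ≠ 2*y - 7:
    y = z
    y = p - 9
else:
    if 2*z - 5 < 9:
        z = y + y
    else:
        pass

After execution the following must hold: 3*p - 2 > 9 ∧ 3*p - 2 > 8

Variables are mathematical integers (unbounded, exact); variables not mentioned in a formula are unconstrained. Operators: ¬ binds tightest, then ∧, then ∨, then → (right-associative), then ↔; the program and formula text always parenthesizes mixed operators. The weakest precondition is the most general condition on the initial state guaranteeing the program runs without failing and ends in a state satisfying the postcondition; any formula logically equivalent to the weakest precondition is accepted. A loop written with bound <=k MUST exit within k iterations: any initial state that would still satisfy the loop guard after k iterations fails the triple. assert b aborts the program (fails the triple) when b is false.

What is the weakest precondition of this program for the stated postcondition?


Working backward. After the program, the postcondition 3*p - 2 > 9 ∧ 3*p - 2 > 8 must hold; in canonical form it is 3*p > 11 ∧ 3*p > 10.
Then branch requires 3*p > 11 ∧ 3*p > 10; else branch requires (2*z < 14 → (3*p > 11 ∧ 3*p > 10)) ∧ ((¬(2*z < 14)) → (3*p > 11 ∧ 3*p > 10)).
Before the if: (3*p + z ≠ 2*y - 15 → (3*p > 11 ∧ 3*p > 10)) ∧ ((¬(3*p + z ≠ 2*y - 15)) → ((2*z < 14 → (3*p > 11 ∧ 3*p > 10)) ∧ ((¬(2*z < 14)) → (3*p > 11 ∧ 3*p > 10))))
Before y := y + p - 4: (p + z ≠ 2*y - 23 → (3*p > 11 ∧ 3*p > 10)) ∧ ((¬(p + z ≠ 2*y - 23)) → ((2*z < 14 → (3*p > 11 ∧ 3*p > 10)) ∧ ((¬(2*z < 14)) → (3*p > 11 ∧ 3*p > 10))))
Before the loop (bound <=3), unroll the exhaustion recursion (WP_0 = exit-now case; WP_j = one more guarded iteration, up to j = 3):
  WP_0: (¬(3*y ≥ -1)) ∧ (p + z ≠ 2*y - 23 → (3*p > 11 ∧ 3*p > 10)) ∧ ((¬(p + z ≠ 2*y - 23)) → ((2*z < 14 → (3*p > 11 ∧ 3*p > 10)) ∧ ((¬(2*z < 14)) → (3*p > 11 ∧ 3*p > 10))))
  WP_1: (3*y ≥ -1 → ((p ≤ -16 → 2*p + 2*y = 3) ∧ (¬(3*y ≥ -1)) ∧ (p + z ≠ 2*y - 23 → (3*p > 11 ∧ 3*p > 10)) ∧ ((¬(p + z ≠ 2*y - 23)) → ((2*z < 14 → (3*p > 11 ∧ 3*p > 10)) ∧ ((¬(2*z < 14)) → (3*p > 11 ∧ 3*p > 10)))))) ∧ ((¬(3*y ≥ -1)) → ((p + z ≠ 2*y - 23 → (3*p > 11 ∧ 3*p > 10)) ∧ ((¬(p + z ≠ 2*y - 23)) → ((2*z < 14 → (3*p > 11 ∧ 3*p > 10)) ∧ ((¬(2*z < 14)) → (3*p > 11 ∧ 3*p > 10))))))
  WP_2: (3*y ≥ -1 → ((p ≤ -16 → 2*p + 2*y = 3) ∧ (3*y ≥ -1 → ((p ≤ -16 → 2*p + 2*y = 3) ∧ (¬(3*y ≥ -1)) ∧ (p + z ≠ 2*y - 23 → (3*p > 11 ∧ 3*p > 10)) ∧ ((¬(p + z ≠ 2*y - 23)) → ((2*z < 14 → (3*p > 11 ∧ 3*p > 10)) ∧ ((¬(2*z < 14)) → (3*p > 11 ∧ 3*p > 10)))))) ∧ ((¬(3*y ≥ -1)) → ((p + z ≠ 2*y - 23 → (3*p > 11 ∧ 3*p > 10)) ∧ ((¬(p + z ≠ 2*y - 23)) → ((2*z < 14 → (3*p > 11 ∧ 3*p > 10)) ∧ ((¬(2*z < 14)) → (3*p > 11 ∧ 3*p > 10)))))))) ∧ ((¬(3*y ≥ -1)) → ((p + z ≠ 2*y - 23 → (3*p > 11 ∧ 3*p > 10)) ∧ ((¬(p + z ≠ 2*y - 23)) → ((2*z < 14 → (3*p > 11 ∧ 3*p > 10)) ∧ ((¬(2*z < 14)) → (3*p > 11 ∧ 3*p > 10))))))
  WP_3: (3*y ≥ -1 → ((p ≤ -16 → 2*p + 2*y = 3) ∧ (3*y ≥ -1 → ((p ≤ -16 → 2*p + 2*y = 3) ∧ (3*y ≥ -1 → ((p ≤ -16 → 2*p + 2*y = 3) ∧ (¬(3*y ≥ -1)) ∧ (p + z ≠ 2*y - 23 → (3*p > 11 ∧ 3*p > 10)) ∧ ((¬(p + z ≠ 2*y - 23)) → ((2*z < 14 → (3*p > 11 ∧ 3*p > 10)) ∧ ((¬(2*z < 14)) → (3*p > 11 ∧ 3*p > 10)))))) ∧ ((¬(3*y ≥ -1)) → ((p + z ≠ 2*y - 23 → (3*p > 11 ∧ 3*p > 10)) ∧ ((¬(p + z ≠ 2*y - 23)) → ((2*z < 14 → (3*p > 11 ∧ 3*p > 10)) ∧ ((¬(2*z < 14)) → (3*p > 11 ∧ 3*p > 10)))))))) ∧ ((¬(3*y ≥ -1)) → ((p + z ≠ 2*y - 23 → (3*p > 11 ∧ 3*p > 10)) ∧ ((¬(p + z ≠ 2*y - 23)) → ((2*z < 14 → (3*p > 11 ∧ 3*p > 10)) ∧ ((¬(2*z < 14)) → (3*p > 11 ∧ 3*p > 10)))))))) ∧ ((¬(3*y ≥ -1)) → ((p + z ≠ 2*y - 23 → (3*p > 11 ∧ 3*p > 10)) ∧ ((¬(p + z ≠ 2*y - 23)) → ((2*z < 14 → (3*p > 11 ∧ 3*p > 10)) ∧ ((¬(2*z < 14)) → (3*p > 11 ∧ 3*p > 10))))))
So before the loop: (3*y ≥ -1 → ((p ≤ -16 → 2*p + 2*y = 3) ∧ (3*y ≥ -1 → ((p ≤ -16 → 2*p + 2*y = 3) ∧ (3*y ≥ -1 → ((p ≤ -16 → 2*p + 2*y = 3) ∧ (¬(3*y ≥ -1)) ∧ (p + z ≠ 2*y - 23 → (3*p > 11 ∧ 3*p > 10)) ∧ ((¬(p + z ≠ 2*y - 23)) → ((2*z < 14 → (3*p > 11 ∧ 3*p > 10)) ∧ ((¬(2*z < 14)) → (3*p > 11 ∧ 3*p > 10)))))) ∧ ((¬(3*y ≥ -1)) → ((p + z ≠ 2*y - 23 → (3*p > 11 ∧ 3*p > 10)) ∧ ((¬(p + z ≠ 2*y - 23)) → ((2*z < 14 → (3*p > 11 ∧ 3*p > 10)) ∧ ((¬(2*z < 14)) → (3*p > 11 ∧ 3*p > 10)))))))) ∧ ((¬(3*y ≥ -1)) → ((p + z ≠ 2*y - 23 → (3*p > 11 ∧ 3*p > 10)) ∧ ((¬(p + z ≠ 2*y - 23)) → ((2*z < 14 → (3*p > 11 ∧ 3*p > 10)) ∧ ((¬(2*z < 14)) → (3*p > 11 ∧ 3*p > 10)))))))) ∧ ((¬(3*y ≥ -1)) → ((p + z ≠ 2*y - 23 → (3*p > 11 ∧ 3*p > 10)) ∧ ((¬(p + z ≠ 2*y - 23)) → ((2*z < 14 → (3*p > 11 ∧ 3*p > 10)) ∧ ((¬(2*z < 14)) → (3*p > 11 ∧ 3*p > 10))))))
Answer: WP = (3*y ≥ -1 → ((p ≤ -16 → 2*p + 2*y = 3) ∧ (3*y ≥ -1 → ((p ≤ -16 → 2*p + 2*y = 3) ∧ (3*y ≥ -1 → ((p ≤ -16 → 2*p + 2*y = 3) ∧ (¬(3*y ≥ -1)) ∧ (p + z ≠ 2*y - 23 → (3*p > 11 ∧ 3*p > 10)) ∧ ((¬(p + z ≠ 2*y - 23)) → ((2*z < 14 → (3*p > 11 ∧ 3*p > 10)) ∧ ((¬(2*z < 14)) → (3*p > 11 ∧ 3*p > 10)))))) ∧ ((¬(3*y ≥ -1)) → ((p + z ≠ 2*y - 23 → (3*p > 11 ∧ 3*p > 10)) ∧ ((¬(p + z ≠ 2*y - 23)) → ((2*z < 14 → (3*p > 11 ∧ 3*p > 10)) ∧ ((¬(2*z < 14)) → (3*p > 11 ∧ 3*p > 10)))))))) ∧ ((¬(3*y ≥ -1)) → ((p + z ≠ 2*y - 23 → (3*p > 11 ∧ 3*p > 10)) ∧ ((¬(p + z ≠ 2*y - 23)) → ((2*z < 14 → (3*p > 11 ∧ 3*p > 10)) ∧ ((¬(2*z < 14)) → (3*p > 11 ∧ 3*p > 10)))))))) ∧ ((¬(3*y ≥ -1)) → ((p + z ≠ 2*y - 23 → (3*p > 11 ∧ 3*p > 10)) ∧ ((¬(p + z ≠ 2*y - 23)) → ((2*z < 14 → (3*p > 11 ∧ 3*p > 10)) ∧ ((¬(2*z < 14)) → (3*p > 11 ∧ 3*p > 10))))))


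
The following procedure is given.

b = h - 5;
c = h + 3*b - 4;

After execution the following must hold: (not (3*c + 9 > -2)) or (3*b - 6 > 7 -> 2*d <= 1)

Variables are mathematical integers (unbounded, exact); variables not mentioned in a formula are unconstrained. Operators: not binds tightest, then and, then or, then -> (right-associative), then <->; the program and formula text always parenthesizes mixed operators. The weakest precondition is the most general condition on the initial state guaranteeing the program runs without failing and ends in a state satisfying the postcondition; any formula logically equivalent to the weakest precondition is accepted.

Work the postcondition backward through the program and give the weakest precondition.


Working backward. After the program, the postcondition (not (3*c + 9 > -2)) or (3*b - 6 > 7 -> 2*d <= 1) must hold; in canonical form it is (not (3*c > -11)) or (3*b > 13 -> 2*d <= 1).
Before c := h + 3*b - 4: (not (9*b + 3*h > 1)) or (3*b > 13 -> 2*d <= 1)
Before b := h - 5: (not (12*h > 46)) or (3*h > 28 -> 2*d <= 1)
Answer: WP = (not (12*h > 46)) or (3*h > 28 -> 2*d <= 1)


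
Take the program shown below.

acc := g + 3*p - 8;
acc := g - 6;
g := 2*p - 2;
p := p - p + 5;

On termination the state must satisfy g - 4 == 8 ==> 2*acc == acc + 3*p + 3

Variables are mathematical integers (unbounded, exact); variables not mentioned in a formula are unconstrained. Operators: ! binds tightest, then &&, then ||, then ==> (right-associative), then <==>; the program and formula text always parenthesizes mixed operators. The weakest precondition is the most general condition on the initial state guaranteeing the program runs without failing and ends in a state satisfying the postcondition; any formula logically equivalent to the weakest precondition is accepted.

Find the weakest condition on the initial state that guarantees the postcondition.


Working backward. After the program, the postcondition g - 4 == 8 ==> 2*acc == acc + 3*p + 3 must hold; in canonical form it is g == 12 ==> acc == 3*p + 3.
Before p := p - p + 5: g == 12 ==> acc == 18
Before g := 2*p - 2: 2*p == 14 ==> acc == 18
Before acc := g - 6: 2*p == 14 ==> g == 24
Before acc := g + 3*p - 8: 2*p == 14 ==> g == 24
Answer: WP = 2*p == 14 ==> g == 24


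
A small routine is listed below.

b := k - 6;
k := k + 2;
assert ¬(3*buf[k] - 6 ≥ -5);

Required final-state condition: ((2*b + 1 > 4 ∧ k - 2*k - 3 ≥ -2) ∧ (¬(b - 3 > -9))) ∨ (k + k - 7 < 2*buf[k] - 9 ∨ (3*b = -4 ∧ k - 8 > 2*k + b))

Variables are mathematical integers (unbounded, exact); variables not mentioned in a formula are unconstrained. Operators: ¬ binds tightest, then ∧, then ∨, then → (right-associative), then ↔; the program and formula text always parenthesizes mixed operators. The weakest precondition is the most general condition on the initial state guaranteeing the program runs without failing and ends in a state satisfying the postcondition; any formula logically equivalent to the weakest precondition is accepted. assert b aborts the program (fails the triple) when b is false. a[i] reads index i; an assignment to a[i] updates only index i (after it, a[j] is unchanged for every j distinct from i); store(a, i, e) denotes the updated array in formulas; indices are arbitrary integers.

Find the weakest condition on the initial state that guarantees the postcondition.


Working backward. After the program, the postcondition ((2*b + 1 > 4 ∧ k - 2*k - 3 ≥ -2) ∧ (¬(b - 3 > -9))) ∨ (k + k - 7 < 2*buf[k] - 9 ∨ (3*b = -4 ∧ k - 8 > 2*k + b)) must hold; in canonical form it is (2*b > 3 ∧ k ≤ -1 ∧ (¬(b > -6))) ∨ 2*k < 2*buf[k] - 2 ∨ (3*b = -4 ∧ b + k < -8).
Before assert ¬(3*buf[k] - 6 ≥ -5): (¬(3*buf[k] ≥ 1)) ∧ ((2*b > 3 ∧ k ≤ -1 ∧ (¬(b > -6))) ∨ 2*k < 2*buf[k] - 2 ∨ (3*b = -4 ∧ b + k < -8))
Before k := k + 2: (¬(3*buf[k + 2] ≥ 1)) ∧ ((2*b > 3 ∧ k ≤ -3 ∧ (¬(b > -6))) ∨ 2*k < 2*buf[k + 2] - 6 ∨ (3*b = -4 ∧ b + k < -10))
Before b := k - 6: (¬(3*buf[k + 2] ≥ 1)) ∧ ((2*k > 15 ∧ k ≤ -3 ∧ (¬(k > 0))) ∨ 2*k < 2*buf[k + 2] - 6 ∨ (3*k = 14 ∧ 2*k < -4))
Answer: WP = (¬(3*buf[k + 2] ≥ 1)) ∧ ((2*k > 15 ∧ k ≤ -3 ∧ (¬(k > 0))) ∨ 2*k < 2*buf[k + 2] - 6 ∨ (3*k = 14 ∧ 2*k < -4))


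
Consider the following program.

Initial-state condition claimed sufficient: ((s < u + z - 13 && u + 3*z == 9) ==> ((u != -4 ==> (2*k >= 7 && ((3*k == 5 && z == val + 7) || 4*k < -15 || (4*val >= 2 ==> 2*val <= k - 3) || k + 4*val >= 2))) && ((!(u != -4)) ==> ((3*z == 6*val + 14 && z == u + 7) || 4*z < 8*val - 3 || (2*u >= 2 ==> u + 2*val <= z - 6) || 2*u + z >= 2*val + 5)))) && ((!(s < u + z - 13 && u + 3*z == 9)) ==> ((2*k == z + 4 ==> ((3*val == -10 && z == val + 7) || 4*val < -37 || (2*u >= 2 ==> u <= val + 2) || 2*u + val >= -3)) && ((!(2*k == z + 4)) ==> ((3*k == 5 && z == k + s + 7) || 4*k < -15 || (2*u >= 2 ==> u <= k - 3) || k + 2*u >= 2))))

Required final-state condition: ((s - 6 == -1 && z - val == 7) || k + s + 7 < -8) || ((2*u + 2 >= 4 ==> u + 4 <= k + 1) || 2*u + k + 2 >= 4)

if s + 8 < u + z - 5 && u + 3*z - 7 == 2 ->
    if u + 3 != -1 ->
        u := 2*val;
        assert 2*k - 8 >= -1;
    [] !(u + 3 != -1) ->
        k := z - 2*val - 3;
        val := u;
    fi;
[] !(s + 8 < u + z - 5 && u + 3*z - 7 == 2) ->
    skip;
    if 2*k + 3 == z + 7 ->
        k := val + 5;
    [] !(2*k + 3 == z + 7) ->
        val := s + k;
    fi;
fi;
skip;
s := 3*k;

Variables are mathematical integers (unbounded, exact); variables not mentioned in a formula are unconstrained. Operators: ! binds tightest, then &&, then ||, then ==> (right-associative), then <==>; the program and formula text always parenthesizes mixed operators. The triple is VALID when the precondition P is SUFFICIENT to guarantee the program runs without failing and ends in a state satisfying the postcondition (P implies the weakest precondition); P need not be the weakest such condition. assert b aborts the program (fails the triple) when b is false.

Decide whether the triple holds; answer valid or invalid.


Working backward. After the program, the postcondition ((s - 6 == -1 && z - val == 7) || k + s + 7 < -8) || ((2*u + 2 >= 4 ==> u + 4 <= k + 1) || 2*u + k + 2 >= 4) must hold; in canonical form it is (s == 5 && z == val + 7) || k + s < -15 || (2*u >= 2 ==> u <= k - 3) || k + 2*u >= 2.
Before s := 3*k: (3*k == 5 && z == val + 7) || 4*k < -15 || (2*u >= 2 ==> u <= k - 3) || k + 2*u >= 2
Before skip: (3*k == 5 && z == val + 7) || 4*k < -15 || (2*u >= 2 ==> u <= k - 3) || k + 2*u >= 2
Then branch requires (u != -4 ==> (2*k >= 7 && ((3*k == 5 && z == val + 7) || 4*k < -15 || (4*val >= 2 ==> 2*val <= k - 3) || k + 4*val >= 2))) && ((!(u != -4)) ==> ((3*z == 6*val + 14 && z == u + 7) || 4*z < 8*val - 3 || (2*u >= 2 ==> u + 2*val <= z - 6) || 2*u + z >= 2*val + 5)); else branch requires (2*k == z + 4 ==> ((3*val == -10 && z == val + 7) || 4*val < -35 || (2*u >= 2 ==> u <= val + 2) || 2*u + val >= -3)) && ((!(2*k == z + 4)) ==> ((3*k == 5 && z == k + s + 7) || 4*k < -15 || (2*u >= 2 ==> u <= k - 3) || k + 2*u >= 2)).
Before the if: ((s < u + z - 13 && u + 3*z == 9) ==> ((u != -4 ==> (2*k >= 7 && ((3*k == 5 && z == val + 7) || 4*k < -15 || (4*val >= 2 ==> 2*val <= k - 3) || k + 4*val >= 2))) && ((!(u != -4)) ==> ((3*z == 6*val + 14 && z == u + 7) || 4*z < 8*val - 3 || (2*u >= 2 ==> u + 2*val <= z - 6) || 2*u + z >= 2*val + 5)))) && ((!(s < u + z - 13 && u + 3*z == 9)) ==> ((2*k == z + 4 ==> ((3*val == -10 && z == val + 7) || 4*val < -35 || (2*u >= 2 ==> u <= val + 2) || 2*u + val >= -3)) && ((!(2*k == z + 4)) ==> ((3*k == 5 && z == k + s + 7) || 4*k < -15 || (2*u >= 2 ==> u <= k - 3) || k + 2*u >= 2))))
The weakest precondition is ((s < u + z - 13 && u + 3*z == 9) ==> ((u != -4 ==> (2*k >= 7 && ((3*k == 5 && z == val + 7) || 4*k < -15 || (4*val >= 2 ==> 2*val <= k - 3) || k + 4*val >= 2))) && ((!(u != -4)) ==> ((3*z == 6*val + 14 && z == u + 7) || 4*z < 8*val - 3 || (2*u >= 2 ==> u + 2*val <= z - 6) || 2*u + z >= 2*val + 5)))) && ((!(s < u + z - 13 && u + 3*z == 9)) ==> ((2*k == z + 4 ==> ((3*val == -10 && z == val + 7) || 4*val < -35 || (2*u >= 2 ==> u <= val + 2) || 2*u + val >= -3)) && ((!(2*k == z + 4)) ==> ((3*k == 5 && z == k + s + 7) || 4*k < -15 || (2*u >= 2 ==> u <= k - 3) || k + 2*u >= 2)))).
Check whether ((s < u + z - 13 && u + 3*z == 9) ==> ((u != -4 ==> (2*k >= 7 && ((3*k == 5 && z == val + 7) || 4*k < -15 || (4*val >= 2 ==> 2*val <= k - 3) || k + 4*val >= 2))) && ((!(u != -4)) ==> ((3*z == 6*val + 14 && z == u + 7) || 4*z < 8*val - 3 || (2*u >= 2 ==> u + 2*val <= z - 6) || 2*u + z >= 2*val + 5)))) && ((!(s < u + z - 13 && u + 3*z == 9)) ==> ((2*k == z + 4 ==> ((3*val == -10 && z == val + 7) || 4*val < -37 || (2*u >= 2 ==> u <= val + 2) || 2*u + val >= -3)) && ((!(2*k == z + 4)) ==> ((3*k == 5 && z == k + s + 7) || 4*k < -15 || (2*u >= 2 ==> u <= k - 3) || k + 2*u >= 2)))) implies it.
Every state satisfying the precondition satisfies the weakest precondition: the implication holds.
Answer: valid


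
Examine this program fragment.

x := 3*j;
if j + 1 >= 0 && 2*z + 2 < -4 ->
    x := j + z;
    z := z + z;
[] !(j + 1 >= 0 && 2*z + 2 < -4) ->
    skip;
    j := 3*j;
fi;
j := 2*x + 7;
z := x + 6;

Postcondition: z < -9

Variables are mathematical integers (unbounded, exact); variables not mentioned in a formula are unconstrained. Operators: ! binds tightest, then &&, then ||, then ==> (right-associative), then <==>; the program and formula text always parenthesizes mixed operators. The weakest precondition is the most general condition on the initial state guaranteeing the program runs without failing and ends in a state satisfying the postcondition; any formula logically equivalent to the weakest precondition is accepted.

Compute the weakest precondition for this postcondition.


Working backward. After the program, z < -9 must hold.
Before z := x + 6: x < -15
Before j := 2*x + 7: x < -15
Then branch requires j + z < -15; else branch requires x < -15.
Before the if: ((j >= -1 && 2*z < -6) ==> j + z < -15) && ((!(j >= -1 && 2*z < -6)) ==> x < -15)
Before x := 3*j: ((j >= -1 && 2*z < -6) ==> j + z < -15) && ((!(j >= -1 && 2*z < -6)) ==> 3*j < -15)
Answer: WP = ((j >= -1 && 2*z < -6) ==> j + z < -15) && ((!(j >= -1 && 2*z < -6)) ==> 3*j < -15)


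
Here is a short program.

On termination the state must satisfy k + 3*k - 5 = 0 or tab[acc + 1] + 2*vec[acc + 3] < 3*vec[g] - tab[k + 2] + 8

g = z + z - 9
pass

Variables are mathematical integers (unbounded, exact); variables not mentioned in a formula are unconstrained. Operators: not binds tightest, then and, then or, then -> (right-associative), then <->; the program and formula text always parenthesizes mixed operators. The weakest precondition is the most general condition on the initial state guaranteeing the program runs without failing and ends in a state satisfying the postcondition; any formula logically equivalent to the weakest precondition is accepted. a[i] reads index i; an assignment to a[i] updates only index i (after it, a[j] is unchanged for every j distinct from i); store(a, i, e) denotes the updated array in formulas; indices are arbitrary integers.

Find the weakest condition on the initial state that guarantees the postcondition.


Working backward. After the program, the postcondition k + 3*k - 5 = 0 or tab[acc + 1] + 2*vec[acc + 3] < 3*vec[g] - tab[k + 2] + 8 must hold; in canonical form it is 4*k = 5 or tab[acc + 1] + tab[k + 2] + 2*vec[acc + 3] < 3*vec[g] + 8.
Before skip: 4*k = 5 or tab[acc + 1] + tab[k + 2] + 2*vec[acc + 3] < 3*vec[g] + 8
Before g := z + z - 9: 4*k = 5 or tab[acc + 1] + tab[k + 2] + 2*vec[acc + 3] < 3*vec[2*z - 9] + 8
Answer: WP = 4*k = 5 or tab[acc + 1] + tab[k + 2] + 2*vec[acc + 3] < 3*vec[2*z - 9] + 8


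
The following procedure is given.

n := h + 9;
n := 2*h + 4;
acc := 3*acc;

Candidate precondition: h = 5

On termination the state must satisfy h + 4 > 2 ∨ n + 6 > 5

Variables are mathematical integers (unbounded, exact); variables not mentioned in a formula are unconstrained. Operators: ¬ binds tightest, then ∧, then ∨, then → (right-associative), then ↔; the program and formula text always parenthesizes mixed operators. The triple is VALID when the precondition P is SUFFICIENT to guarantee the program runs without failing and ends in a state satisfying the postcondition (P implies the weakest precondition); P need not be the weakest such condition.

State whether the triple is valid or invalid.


Working backward. After the program, the postcondition h + 4 > 2 ∨ n + 6 > 5 must hold; in canonical form it is h > -2 ∨ n > -1.
Before acc := 3*acc: h > -2 ∨ n > -1
Before n := 2*h + 4: h > -2 ∨ 2*h > -5
Before n := h + 9: h > -2 ∨ 2*h > -5
The weakest precondition is h > -2 ∨ 2*h > -5.
Check whether h = 5 implies it.
Every state satisfying the precondition satisfies the weakest precondition: the implication holds.
Answer: valid


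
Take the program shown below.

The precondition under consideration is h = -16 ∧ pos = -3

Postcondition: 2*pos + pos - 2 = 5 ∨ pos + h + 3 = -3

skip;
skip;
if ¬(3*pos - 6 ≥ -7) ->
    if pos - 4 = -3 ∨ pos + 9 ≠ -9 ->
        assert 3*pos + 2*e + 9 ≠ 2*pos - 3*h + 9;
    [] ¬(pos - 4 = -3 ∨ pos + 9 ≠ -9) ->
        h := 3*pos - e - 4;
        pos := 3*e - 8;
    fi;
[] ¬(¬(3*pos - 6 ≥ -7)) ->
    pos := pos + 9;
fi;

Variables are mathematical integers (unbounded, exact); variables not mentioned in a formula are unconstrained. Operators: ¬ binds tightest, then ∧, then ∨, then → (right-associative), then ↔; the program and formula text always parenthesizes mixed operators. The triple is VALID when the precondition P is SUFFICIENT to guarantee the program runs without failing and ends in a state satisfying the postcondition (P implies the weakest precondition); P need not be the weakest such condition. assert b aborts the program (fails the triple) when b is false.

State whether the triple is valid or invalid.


Working backward. After the program, the postcondition 2*pos + pos - 2 = 5 ∨ pos + h + 3 = -3 must hold; in canonical form it is 3*pos = 7 ∨ h + pos = -6.
Then branch requires ((pos = 1 ∨ pos ≠ -18) → (2*e + 3*h + pos ≠ 0 ∧ (3*pos = 7 ∨ h + pos = -6))) ∧ ((¬(pos = 1 ∨ pos ≠ -18)) → (9*e = 31 ∨ 2*e + 3*pos = 6)); else branch requires 3*pos = -20 ∨ h + pos = -15.
Before the if: ((¬(3*pos ≥ -1)) → (((pos = 1 ∨ pos ≠ -18) → (2*e + 3*h + pos ≠ 0 ∧ (3*pos = 7 ∨ h + pos = -6))) ∧ ((¬(pos = 1 ∨ pos ≠ -18)) → (9*e = 31 ∨ 2*e + 3*pos = 6)))) ∧ (3*pos ≥ -1 → (3*pos = -20 ∨ h + pos = -15))
Before skip: ((¬(3*pos ≥ -1)) → (((pos = 1 ∨ pos ≠ -18) → (2*e + 3*h + pos ≠ 0 ∧ (3*pos = 7 ∨ h + pos = -6))) ∧ ((¬(pos = 1 ∨ pos ≠ -18)) → (9*e = 31 ∨ 2*e + 3*pos = 6)))) ∧ (3*pos ≥ -1 → (3*pos = -20 ∨ h + pos = -15))
Before skip: ((¬(3*pos ≥ -1)) → (((pos = 1 ∨ pos ≠ -18) → (2*e + 3*h + pos ≠ 0 ∧ (3*pos = 7 ∨ h + pos = -6))) ∧ ((¬(pos = 1 ∨ pos ≠ -18)) → (9*e = 31 ∨ 2*e + 3*pos = 6)))) ∧ (3*pos ≥ -1 → (3*pos = -20 ∨ h + pos = -15))
The weakest precondition is ((¬(3*pos ≥ -1)) → (((pos = 1 ∨ pos ≠ -18) → (2*e + 3*h + pos ≠ 0 ∧ (3*pos = 7 ∨ h + pos = -6))) ∧ ((¬(pos = 1 ∨ pos ≠ -18)) → (9*e = 31 ∨ 2*e + 3*pos = 6)))) ∧ (3*pos ≥ -1 → (3*pos = -20 ∨ h + pos = -15)).
Check whether h = -16 ∧ pos = -3 implies it.
Countermodel: at the initial state e = 0, h = -16, pos = -3, the precondition holds but the weakest precondition fails.
Answer: invalid
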